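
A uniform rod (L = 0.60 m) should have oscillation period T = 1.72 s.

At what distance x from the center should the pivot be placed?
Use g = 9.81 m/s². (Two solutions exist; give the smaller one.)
T = 2π√((L²/12 + x²)/(gx)). Let c = T²g/(4π²) = 0.7351.
x² − cx + L²/12 = 0 → x = (c − √(c² − L²/3))/2 = 0.04337 m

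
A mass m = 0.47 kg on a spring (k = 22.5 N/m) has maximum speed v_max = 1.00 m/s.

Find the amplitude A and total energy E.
½mv²_max = ½kA² → A = v_max√(m/k) = 1.0×√(0.47/22.5) = 0.1445 m = 14.45 cm
E = ½mv²_max = ½×0.47×1.0² = 0.235 J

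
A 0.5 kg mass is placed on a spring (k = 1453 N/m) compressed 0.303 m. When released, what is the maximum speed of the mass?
½kx² = ½mv² → v = x√(k/m) = 0.303×√(1453/0.5) = 16.33 m/s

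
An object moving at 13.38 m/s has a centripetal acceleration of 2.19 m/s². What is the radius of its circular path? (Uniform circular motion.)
r = v²/a_c = 13.38²/2.19 = 81.75 m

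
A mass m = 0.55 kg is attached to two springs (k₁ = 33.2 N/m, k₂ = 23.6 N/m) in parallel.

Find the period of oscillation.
k_eq = k₁+k₂ = 56.8 N/m
T = 2π√(m/k_eq) = 2π√(0.55/56.8) = 0.6183 s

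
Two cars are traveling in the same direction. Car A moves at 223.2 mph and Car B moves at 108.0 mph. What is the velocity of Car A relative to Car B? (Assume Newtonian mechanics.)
v_rel = v_A - v_B = 223.2 - 108.0 = 115.2 mph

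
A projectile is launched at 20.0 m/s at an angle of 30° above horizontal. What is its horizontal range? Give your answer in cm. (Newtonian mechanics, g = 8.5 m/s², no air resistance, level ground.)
R = v₀² sin(2θ) / g (with unit conversion) = 4075.0 cm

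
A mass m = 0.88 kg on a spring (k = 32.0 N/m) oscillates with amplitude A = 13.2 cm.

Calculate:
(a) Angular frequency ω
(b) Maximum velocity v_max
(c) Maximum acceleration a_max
ω = √(k/m) = √(32.0/0.88) = 6.03 rad/s
v_max = ωA = 6.03×0.132 = 0.796 m/s
a_max = ω²A = 6.03²×0.132 = 4.8 m/s²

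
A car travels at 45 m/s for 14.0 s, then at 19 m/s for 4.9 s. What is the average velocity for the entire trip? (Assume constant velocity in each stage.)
d₁ = v₁t₁ = 45 × 14.0 = 630 m
d₂ = v₂t₂ = 19 × 4.9 = 93.1 m
d_total = 723.1 m, t_total = 18.9 s
v_avg = d_total/t_total = 723.1/18.9 = 38.26 m/s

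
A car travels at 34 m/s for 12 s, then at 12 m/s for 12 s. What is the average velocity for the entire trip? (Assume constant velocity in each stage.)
d₁ = v₁t₁ = 34 × 12 = 408 m
d₂ = v₂t₂ = 12 × 12 = 144 m
d_total = 552 m, t_total = 24 s
v_avg = d_total/t_total = 552/24 = 23.0 m/s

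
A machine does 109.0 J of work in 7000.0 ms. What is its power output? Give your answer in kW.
P = W/t = 109 J / 7 s = 15.57 W = 0.01557 kW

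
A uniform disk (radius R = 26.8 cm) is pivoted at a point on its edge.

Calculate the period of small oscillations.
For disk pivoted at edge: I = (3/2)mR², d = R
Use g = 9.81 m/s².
I/m = (3/2)R² = 0.1077 m²; d = R = 0.268 m
T = 2π√((3/2)R²/(gR)) = 2π√(3R/(2g)) = 1.272 s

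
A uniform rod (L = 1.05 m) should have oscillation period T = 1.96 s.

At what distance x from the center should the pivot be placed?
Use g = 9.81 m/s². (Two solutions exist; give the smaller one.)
T = 2π√((L²/12 + x²)/(gx)). Let c = T²g/(4π²) = 0.9546.
x² − cx + L²/12 = 0 → x = (c − √(c² − L²/3))/2 = 0.1086 m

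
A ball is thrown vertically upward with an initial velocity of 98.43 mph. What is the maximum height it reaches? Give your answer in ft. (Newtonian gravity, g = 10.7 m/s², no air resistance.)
h_max = v₀²/(2g) (with unit conversion) = 296.8 ft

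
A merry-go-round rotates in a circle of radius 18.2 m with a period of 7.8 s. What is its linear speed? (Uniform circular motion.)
v = 2πr/T = 2π×18.2/7.8 = 14.66 m/s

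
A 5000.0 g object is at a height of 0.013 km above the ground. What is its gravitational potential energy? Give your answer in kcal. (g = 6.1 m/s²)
PE = mgh = 5 kg × 6.1 m/s² × 13 m = 396.5 J = 0.09477 kcal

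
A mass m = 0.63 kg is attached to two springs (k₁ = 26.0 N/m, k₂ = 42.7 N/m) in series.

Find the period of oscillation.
k_eq = k₁k₂/(k₁+k₂) = 16.16 N/m
T = 2π√(m/k_eq) = 2π√(0.63/16.16) = 1.241 s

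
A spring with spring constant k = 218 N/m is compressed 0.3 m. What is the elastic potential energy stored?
PE = ½kx² = ½×218×0.3² = 9.81 J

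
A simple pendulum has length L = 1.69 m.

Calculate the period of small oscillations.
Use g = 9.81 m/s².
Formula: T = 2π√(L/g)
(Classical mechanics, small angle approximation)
T = 2π√(L/g) = 2π√(1.69/9.81) = 2.608 s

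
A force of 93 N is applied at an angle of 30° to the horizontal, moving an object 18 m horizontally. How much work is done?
W = Fd cosθ = 93×18×cos(30°) = 1449.7 J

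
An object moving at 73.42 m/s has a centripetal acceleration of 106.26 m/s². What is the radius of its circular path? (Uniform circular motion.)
r = v²/a_c = 73.42²/106.26 = 50.73 m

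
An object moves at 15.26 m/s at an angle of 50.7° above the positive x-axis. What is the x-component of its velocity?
vₓ = v cos(θ) = 15.26 × cos(50.7°) = 9.67 m/s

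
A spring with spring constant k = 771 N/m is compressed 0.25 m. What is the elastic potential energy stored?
PE = ½kx² = ½×771×0.25² = 24.09 J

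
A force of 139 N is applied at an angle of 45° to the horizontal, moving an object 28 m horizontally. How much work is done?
W = Fd cosθ = 139×28×cos(45°) = 2752.1 J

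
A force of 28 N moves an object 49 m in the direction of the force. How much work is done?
W = Fd = 28×49 = 1372.0 J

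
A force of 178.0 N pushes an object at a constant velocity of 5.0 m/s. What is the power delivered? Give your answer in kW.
P = Fv = 178 N × 5 m/s = 890 W = 0.89 kW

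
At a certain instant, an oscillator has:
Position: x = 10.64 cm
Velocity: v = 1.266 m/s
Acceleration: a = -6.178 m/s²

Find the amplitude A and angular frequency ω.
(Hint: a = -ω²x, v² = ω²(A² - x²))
a = −ω²x → ω = √(|a|/x) = √(6.178/0.1064) = 7.62 rad/s
v² = ω²(A² − x²) → A = √(x² + v²/ω²) = √(0.1064² + 1.266²/7.62²) = 0.1973 m = 19.73 cm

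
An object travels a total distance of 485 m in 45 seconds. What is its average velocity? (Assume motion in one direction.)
v_avg = Δd / Δt = 485 / 45 = 10.78 m/s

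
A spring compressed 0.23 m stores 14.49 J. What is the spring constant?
PE = ½kx² → k = 2PE/x² = 2×14.49/0.23² = 547.8 N/m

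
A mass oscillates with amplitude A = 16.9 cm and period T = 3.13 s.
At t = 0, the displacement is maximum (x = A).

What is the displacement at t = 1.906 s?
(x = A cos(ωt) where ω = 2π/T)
ω = 2π/T = 2π/3.13 = 2.007 rad/s
x = A cos(ωt) = 16.9×cos(2.007×1.906) = -13.09 cm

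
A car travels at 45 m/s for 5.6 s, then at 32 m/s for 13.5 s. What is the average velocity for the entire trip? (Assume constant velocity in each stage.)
d₁ = v₁t₁ = 45 × 5.6 = 252 m
d₂ = v₂t₂ = 32 × 13.5 = 432 m
d_total = 684.0 m, t_total = 19.1 s
v_avg = d_total/t_total = 684.0/19.1 = 35.81 m/s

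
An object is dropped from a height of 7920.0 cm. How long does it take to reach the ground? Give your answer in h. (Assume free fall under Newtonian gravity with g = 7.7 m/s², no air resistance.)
t = √(2h/g) (with unit conversion) = 0.00126 h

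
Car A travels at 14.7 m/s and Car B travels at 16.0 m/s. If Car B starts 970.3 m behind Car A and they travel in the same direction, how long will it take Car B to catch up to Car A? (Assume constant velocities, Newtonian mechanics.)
Relative speed: v_rel = 16.0 - 14.7 = 1.3 m/s
Time to catch: t = d₀/v_rel = 970.3/1.3 = 746.38 s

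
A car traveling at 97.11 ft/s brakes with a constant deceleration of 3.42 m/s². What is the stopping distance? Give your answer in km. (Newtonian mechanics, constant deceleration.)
d = v₀² / (2a) (with unit conversion) = 0.1281 km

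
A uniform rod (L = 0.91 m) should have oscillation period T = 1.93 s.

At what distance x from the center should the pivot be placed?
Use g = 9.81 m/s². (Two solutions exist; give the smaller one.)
T = 2π√((L²/12 + x²)/(gx)). Let c = T²g/(4π²) = 0.9256.
x² − cx + L²/12 = 0 → x = (c − √(c² − L²/3))/2 = 0.08178 m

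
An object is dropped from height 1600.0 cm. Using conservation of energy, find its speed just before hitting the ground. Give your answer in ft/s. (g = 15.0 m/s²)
mgh = ½mv² → v = √(2gh) = √(2×15.0×16) = 21.91 m/s = 71.88 ft/s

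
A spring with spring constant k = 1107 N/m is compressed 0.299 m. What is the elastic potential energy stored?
PE = ½kx² = ½×1107×0.299² = 49.48 J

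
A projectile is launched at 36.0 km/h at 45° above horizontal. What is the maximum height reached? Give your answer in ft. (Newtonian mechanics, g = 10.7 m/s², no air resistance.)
H = v₀²sin²(θ)/(2g) (with unit conversion) = 7.666 ft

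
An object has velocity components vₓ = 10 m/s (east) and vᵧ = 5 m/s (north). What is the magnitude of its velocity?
|v| = √(vₓ² + vᵧ²) = √(10² + 5²) = √(125) = 11.18 m/s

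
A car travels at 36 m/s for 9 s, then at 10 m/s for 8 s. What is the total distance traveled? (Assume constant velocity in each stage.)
d₁ = v₁t₁ = 36 × 9 = 324 m
d₂ = v₂t₂ = 10 × 8 = 80 m
d_total = 324 + 80 = 404 m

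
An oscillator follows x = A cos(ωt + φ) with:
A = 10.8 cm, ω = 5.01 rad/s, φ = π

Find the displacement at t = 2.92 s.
x = A cos(ωt + φ) = 10.8×cos(5.01×2.92 + π) = 5.102 cm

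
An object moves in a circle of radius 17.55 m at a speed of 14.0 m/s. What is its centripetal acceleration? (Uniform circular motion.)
a_c = v²/r = 14.0²/17.55 = 196/17.55 = 11.17 m/s²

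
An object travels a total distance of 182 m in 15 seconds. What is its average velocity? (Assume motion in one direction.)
v_avg = Δd / Δt = 182 / 15 = 12.13 m/s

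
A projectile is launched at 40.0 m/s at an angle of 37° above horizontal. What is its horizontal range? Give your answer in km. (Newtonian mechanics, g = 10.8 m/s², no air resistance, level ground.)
R = v₀² sin(2θ) / g (with unit conversion) = 0.1424 km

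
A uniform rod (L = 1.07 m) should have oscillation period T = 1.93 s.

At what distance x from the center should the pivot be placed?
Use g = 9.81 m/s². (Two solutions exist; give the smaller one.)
T = 2π√((L²/12 + x²)/(gx)). Let c = T²g/(4π²) = 0.9256.
x² − cx + L²/12 = 0 → x = (c − √(c² − L²/3))/2 = 0.1182 m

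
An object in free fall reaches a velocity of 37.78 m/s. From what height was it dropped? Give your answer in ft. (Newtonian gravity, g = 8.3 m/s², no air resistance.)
h = v²/(2g) (with unit conversion) = 282.1 ft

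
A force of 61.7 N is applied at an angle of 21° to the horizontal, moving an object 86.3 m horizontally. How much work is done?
W = Fd cosθ = 61.7×86.3×cos(21°) = 4971.0 J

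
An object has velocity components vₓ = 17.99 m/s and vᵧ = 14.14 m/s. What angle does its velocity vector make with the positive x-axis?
θ = arctan(vᵧ/vₓ) = arctan(14.14/17.99) = 38.17°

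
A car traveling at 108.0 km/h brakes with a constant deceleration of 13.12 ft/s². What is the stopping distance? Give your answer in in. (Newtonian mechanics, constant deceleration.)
d = v₀² / (2a) (with unit conversion) = 4430.0 in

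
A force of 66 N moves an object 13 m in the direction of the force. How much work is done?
W = Fd = 66×13 = 858.0 J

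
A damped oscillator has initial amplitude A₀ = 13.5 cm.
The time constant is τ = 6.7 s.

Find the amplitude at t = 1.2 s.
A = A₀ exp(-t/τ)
A = A₀ exp(−t/τ) = 13.5×exp(−1.2/6.7) = 11.29 cm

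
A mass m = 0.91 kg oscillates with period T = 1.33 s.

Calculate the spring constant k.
T = 2π√(m/k) → k = m(2π/T)² = 0.91×(2π/1.33)² = 20.31 N/m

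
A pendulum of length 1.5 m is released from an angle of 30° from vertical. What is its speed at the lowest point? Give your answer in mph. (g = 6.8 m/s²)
h = L(1 − cosθ) = 1.5×(1 − cos30°) = 0.201 m
v = √(2gh) = √(2×6.8×0.201) = 1.653 m/s = 3.698 mph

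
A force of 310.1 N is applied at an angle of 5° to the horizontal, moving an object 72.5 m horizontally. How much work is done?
W = Fd cosθ = 310.1×72.5×cos(5°) = 22397.0 J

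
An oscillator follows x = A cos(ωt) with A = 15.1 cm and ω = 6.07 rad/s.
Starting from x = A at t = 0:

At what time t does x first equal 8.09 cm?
cos(ωt) = x/A = 8.09/15.1 = 0.5358
ωt = arccos(0.5358) = 1.005 rad
t = 1.005/6.07 = 0.1656 s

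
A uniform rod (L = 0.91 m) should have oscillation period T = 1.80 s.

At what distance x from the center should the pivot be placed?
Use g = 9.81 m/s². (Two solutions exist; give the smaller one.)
T = 2π√((L²/12 + x²)/(gx)). Let c = T²g/(4π²) = 0.8051.
x² − cx + L²/12 = 0 → x = (c − √(c² − L²/3))/2 = 0.09753 m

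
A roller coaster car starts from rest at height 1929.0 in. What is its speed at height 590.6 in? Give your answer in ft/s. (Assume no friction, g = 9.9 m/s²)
mgh₁ = ½mv₂² + mgh₂ → v₂ = √(2g(h₁−h₂)) = √(2×9.9×(49−15)) = 25.94 m/s = 85.12 ft/s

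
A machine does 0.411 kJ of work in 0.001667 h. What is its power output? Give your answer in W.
P = W/t = 411 J / 6.001 s = 68.49 W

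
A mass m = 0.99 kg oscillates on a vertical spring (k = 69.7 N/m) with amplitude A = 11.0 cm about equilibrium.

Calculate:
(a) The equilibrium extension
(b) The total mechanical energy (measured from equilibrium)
x_eq = mg/k = 0.99×9.81/69.7 = 0.1393 m = 13.93 cm
E = ½kA² = ½×69.7×(0.11)² = 0.4217 J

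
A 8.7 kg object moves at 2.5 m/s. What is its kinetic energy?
KE = ½mv² = ½×8.7×2.5² = 27.1875 J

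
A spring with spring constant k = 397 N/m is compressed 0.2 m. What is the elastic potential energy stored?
PE = ½kx² = ½×397×0.2² = 7.94 J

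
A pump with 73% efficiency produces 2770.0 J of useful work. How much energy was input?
W_in = W_out/η = 2770.0/0.73 = 3794.5 J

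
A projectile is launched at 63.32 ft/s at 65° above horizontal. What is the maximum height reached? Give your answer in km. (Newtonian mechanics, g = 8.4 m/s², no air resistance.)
H = v₀²sin²(θ)/(2g) (with unit conversion) = 0.01821 km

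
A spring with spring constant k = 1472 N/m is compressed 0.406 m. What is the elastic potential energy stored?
PE = ½kx² = ½×1472×0.406² = 121.3 J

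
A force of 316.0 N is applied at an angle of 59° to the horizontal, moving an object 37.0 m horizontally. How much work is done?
W = Fd cosθ = 316.0×37.0×cos(59°) = 6021.8 J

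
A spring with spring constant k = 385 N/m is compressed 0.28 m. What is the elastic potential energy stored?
PE = ½kx² = ½×385×0.28² = 15.09 J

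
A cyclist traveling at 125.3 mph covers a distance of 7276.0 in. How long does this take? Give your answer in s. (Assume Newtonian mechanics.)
t = d/v (with unit conversion) = 3.299 s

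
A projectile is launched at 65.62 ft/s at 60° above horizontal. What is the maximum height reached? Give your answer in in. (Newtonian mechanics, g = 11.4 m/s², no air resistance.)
H = v₀²sin²(θ)/(2g) (with unit conversion) = 518.1 in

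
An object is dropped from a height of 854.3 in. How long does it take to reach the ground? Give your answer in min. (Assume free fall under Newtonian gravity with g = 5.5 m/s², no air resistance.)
t = √(2h/g) (with unit conversion) = 0.04682 min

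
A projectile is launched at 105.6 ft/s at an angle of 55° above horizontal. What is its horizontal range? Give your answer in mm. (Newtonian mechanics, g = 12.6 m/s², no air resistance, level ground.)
R = v₀² sin(2θ) / g (with unit conversion) = 77260.0 mm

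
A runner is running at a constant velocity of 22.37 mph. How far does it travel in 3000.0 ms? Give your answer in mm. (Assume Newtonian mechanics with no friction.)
d = vt (with unit conversion) = 30000.0 mm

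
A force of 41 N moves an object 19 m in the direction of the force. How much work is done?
W = Fd = 41×19 = 779.0 J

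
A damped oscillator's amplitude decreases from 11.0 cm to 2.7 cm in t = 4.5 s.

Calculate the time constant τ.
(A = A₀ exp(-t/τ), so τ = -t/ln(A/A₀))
A/A₀ = 2.7/11.0 = 0.2455; ln(A/A₀) = -1.405
τ = −t/ln(A/A₀) = −4.5/-1.405 = 3.204 s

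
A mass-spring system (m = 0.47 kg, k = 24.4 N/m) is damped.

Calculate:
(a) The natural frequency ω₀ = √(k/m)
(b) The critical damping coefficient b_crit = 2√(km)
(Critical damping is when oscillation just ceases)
ω₀ = √(k/m) = √(24.4/0.47) = 7.205 rad/s
b_crit = 2√(km) = 2√(24.4×0.47) = 6.773 kg/s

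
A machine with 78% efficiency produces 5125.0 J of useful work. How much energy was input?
W_in = W_out/η = 5125.0/0.78 = 6570.5 J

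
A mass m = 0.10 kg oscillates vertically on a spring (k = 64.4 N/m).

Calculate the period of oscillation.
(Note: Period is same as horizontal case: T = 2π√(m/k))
T = 2π√(m/k) = 2π√(0.1/64.4) = 0.2476 s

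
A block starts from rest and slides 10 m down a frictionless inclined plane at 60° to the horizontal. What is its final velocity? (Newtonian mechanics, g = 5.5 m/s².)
a = g sin(θ) = 5.5 × sin(60°) = 4.76 m/s²
v = √(2ad) = √(2 × 4.76 × 10) = 9.76 m/s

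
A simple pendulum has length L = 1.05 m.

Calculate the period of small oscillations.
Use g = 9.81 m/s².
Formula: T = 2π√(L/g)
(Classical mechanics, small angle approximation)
T = 2π√(L/g) = 2π√(1.05/9.81) = 2.056 s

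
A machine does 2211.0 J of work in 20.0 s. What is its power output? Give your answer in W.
P = W/t = 2211 J / 20 s = 110.5 W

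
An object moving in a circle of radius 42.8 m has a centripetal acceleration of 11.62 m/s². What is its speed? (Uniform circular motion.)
v = √(a_c × r) = √(11.62 × 42.8) = 22.3 m/s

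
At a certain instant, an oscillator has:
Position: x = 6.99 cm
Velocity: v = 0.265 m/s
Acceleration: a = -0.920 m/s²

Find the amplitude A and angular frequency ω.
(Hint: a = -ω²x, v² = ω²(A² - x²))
a = −ω²x → ω = √(|a|/x) = √(0.92/0.0699) = 3.628 rad/s
v² = ω²(A² − x²) → A = √(x² + v²/ω²) = √(0.0699² + 0.265²/3.628²) = 0.1011 m = 10.11 cm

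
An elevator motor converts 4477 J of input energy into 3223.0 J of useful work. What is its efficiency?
η = W_out/W_in = 3223.0/4477 = 0.7199 = 71.99%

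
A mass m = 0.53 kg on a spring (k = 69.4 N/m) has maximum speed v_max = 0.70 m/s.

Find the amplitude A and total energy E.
½mv²_max = ½kA² → A = v_max√(m/k) = 0.7×√(0.53/69.4) = 0.06117 m = 6.117 cm
E = ½mv²_max = ½×0.53×0.7² = 0.1298 J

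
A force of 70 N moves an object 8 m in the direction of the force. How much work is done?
W = Fd = 70×8 = 560.0 J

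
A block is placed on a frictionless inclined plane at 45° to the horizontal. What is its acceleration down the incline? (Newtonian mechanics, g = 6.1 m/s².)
a = g sin(θ) = 6.1 × sin(45°) = 6.1 × 0.7071 = 4.31 m/s²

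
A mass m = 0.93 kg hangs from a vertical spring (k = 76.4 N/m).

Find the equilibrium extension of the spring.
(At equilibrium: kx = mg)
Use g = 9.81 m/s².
x_eq = mg/k = 0.93×9.81/76.4 = 0.1194 m = 11.94 cm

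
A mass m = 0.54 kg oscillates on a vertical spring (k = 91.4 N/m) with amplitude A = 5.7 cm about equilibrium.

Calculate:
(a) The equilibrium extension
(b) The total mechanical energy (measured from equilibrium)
x_eq = mg/k = 0.54×9.81/91.4 = 0.05796 m = 5.796 cm
E = ½kA² = ½×91.4×(0.057)² = 0.1485 J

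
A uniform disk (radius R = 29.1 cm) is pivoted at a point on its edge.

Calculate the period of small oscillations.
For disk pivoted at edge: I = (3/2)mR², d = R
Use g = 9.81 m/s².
I/m = (3/2)R² = 0.127 m²; d = R = 0.291 m
T = 2π√((3/2)R²/(gR)) = 2π√(3R/(2g)) = 1.325 s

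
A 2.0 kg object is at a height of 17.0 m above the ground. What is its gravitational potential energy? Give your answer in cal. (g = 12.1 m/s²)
PE = mgh = 2 kg × 12.1 m/s² × 17 m = 411.4 J = 98.33 cal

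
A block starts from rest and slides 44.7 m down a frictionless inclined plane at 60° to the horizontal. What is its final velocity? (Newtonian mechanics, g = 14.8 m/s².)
a = g sin(θ) = 14.8 × sin(60°) = 12.82 m/s²
v = √(2ad) = √(2 × 12.82 × 44.7) = 33.85 m/s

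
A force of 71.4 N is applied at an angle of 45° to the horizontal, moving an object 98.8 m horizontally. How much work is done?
W = Fd cosθ = 71.4×98.8×cos(45°) = 4988.2 J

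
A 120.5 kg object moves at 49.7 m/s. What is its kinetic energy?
KE = ½mv² = ½×120.5×49.7² = 148822.9 J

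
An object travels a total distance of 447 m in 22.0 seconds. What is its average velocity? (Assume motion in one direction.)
v_avg = Δd / Δt = 447 / 22.0 = 20.32 m/s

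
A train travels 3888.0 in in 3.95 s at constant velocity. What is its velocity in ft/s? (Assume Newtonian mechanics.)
v = d/t (with unit conversion) = 82.03 ft/s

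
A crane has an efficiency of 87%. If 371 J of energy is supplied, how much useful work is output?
W_out = η × W_in = 0.87 × 371 = 322.77 J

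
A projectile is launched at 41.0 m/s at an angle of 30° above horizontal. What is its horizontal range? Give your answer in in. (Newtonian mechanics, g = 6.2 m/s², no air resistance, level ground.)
R = v₀² sin(2θ) / g (with unit conversion) = 9244.0 in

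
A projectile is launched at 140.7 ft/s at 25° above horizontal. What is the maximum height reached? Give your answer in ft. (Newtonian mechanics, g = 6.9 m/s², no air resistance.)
H = v₀²sin²(θ)/(2g) (with unit conversion) = 78.09 ft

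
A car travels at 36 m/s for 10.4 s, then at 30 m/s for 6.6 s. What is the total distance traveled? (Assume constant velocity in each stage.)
d₁ = v₁t₁ = 36 × 10.4 = 374.4 m
d₂ = v₂t₂ = 30 × 6.6 = 198 m
d_total = 374.4 + 198 = 572.4 m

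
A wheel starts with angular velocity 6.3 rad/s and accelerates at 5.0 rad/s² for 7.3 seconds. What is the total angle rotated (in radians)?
θ = ω₀t + ½αt² = 6.3×7.3 + ½×5.0×7.3² = 179.21 rad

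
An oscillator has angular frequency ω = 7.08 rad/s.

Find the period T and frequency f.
T = 2π/ω = 2π/7.08 = 0.8875 s; f = ω/2π = 1.127 Hz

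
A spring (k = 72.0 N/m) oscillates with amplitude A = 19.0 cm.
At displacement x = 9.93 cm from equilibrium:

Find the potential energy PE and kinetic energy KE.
E_total = ½kA² = ½×72.0×(0.19)² = 1.3 J
PE = ½kx² = ½×72.0×(0.0993)² = 0.355 J
KE = E_total − PE = 0.9446 J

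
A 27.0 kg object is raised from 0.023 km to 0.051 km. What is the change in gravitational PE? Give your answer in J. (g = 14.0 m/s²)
ΔPE = mg(h₂ − h₁) = 27 kg × 14.0 m/s² × (51 − 23) m = 1.058e+04 J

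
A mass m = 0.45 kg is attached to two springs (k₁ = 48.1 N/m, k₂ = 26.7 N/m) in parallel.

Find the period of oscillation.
k_eq = k₁+k₂ = 74.8 N/m
T = 2π√(m/k_eq) = 2π√(0.45/74.8) = 0.4873 s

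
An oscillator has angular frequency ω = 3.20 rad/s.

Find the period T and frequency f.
T = 2π/ω = 2π/3.2 = 1.963 s; f = ω/2π = 0.5093 Hz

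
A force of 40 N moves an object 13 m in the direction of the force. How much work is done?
W = Fd = 40×13 = 520.0 J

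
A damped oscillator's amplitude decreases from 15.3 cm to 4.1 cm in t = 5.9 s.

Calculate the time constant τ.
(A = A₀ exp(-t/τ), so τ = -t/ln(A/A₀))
A/A₀ = 4.1/15.3 = 0.268; ln(A/A₀) = -1.317
τ = −t/ln(A/A₀) = −5.9/-1.317 = 4.48 s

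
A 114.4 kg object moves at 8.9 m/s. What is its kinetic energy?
KE = ½mv² = ½×114.4×8.9² = 4530.812 J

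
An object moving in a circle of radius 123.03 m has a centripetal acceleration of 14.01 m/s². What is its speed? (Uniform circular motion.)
v = √(a_c × r) = √(14.01 × 123.03) = 41.52 m/s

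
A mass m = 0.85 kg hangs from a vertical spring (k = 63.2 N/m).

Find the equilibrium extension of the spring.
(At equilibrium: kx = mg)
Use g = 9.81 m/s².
x_eq = mg/k = 0.85×9.81/63.2 = 0.1319 m = 13.19 cm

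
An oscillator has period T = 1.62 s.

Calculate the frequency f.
f = 1/T = 1/1.62 = 0.6173 Hz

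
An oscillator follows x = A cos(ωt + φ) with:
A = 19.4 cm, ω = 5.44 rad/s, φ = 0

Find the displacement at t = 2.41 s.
x = A cos(ωt + φ) = 19.4×cos(5.44×2.41 + 0) = 16.6 cm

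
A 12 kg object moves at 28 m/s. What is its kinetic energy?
KE = ½mv² = ½×12×28² = 4704.0 J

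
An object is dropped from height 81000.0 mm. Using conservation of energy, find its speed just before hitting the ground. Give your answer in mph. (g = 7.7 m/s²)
mgh = ½mv² → v = √(2gh) = √(2×7.7×81) = 35.32 m/s = 79.01 mph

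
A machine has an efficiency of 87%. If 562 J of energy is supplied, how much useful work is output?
W_out = η × W_in = 0.87 × 562 = 488.94 J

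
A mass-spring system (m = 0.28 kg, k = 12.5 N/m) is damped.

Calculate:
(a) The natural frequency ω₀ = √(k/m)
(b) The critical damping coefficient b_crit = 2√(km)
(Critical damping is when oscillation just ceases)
ω₀ = √(k/m) = √(12.5/0.28) = 6.682 rad/s
b_crit = 2√(km) = 2√(12.5×0.28) = 3.742 kg/s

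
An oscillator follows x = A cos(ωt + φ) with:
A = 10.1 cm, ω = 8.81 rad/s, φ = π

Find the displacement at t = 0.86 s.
x = A cos(ωt + φ) = 10.1×cos(8.81×0.86 + π) = -2.766 cm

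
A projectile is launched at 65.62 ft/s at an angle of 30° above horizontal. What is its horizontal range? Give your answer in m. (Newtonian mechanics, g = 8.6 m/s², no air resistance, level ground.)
R = v₀² sin(2θ) / g (with unit conversion) = 40.28 m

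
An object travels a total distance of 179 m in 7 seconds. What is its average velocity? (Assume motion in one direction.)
v_avg = Δd / Δt = 179 / 7 = 25.57 m/s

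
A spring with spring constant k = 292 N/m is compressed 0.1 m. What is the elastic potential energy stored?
PE = ½kx² = ½×292×0.1² = 1.46 J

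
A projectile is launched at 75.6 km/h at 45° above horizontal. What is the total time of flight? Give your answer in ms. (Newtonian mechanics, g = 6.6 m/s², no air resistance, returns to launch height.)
T = 2v₀sin(θ)/g (with unit conversion) = 4500.0 ms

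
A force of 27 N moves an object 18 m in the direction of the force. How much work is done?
W = Fd = 27×18 = 486.0 J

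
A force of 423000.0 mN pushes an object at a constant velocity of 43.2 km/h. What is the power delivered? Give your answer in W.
P = Fv = 423 N × 12 m/s = 5076 W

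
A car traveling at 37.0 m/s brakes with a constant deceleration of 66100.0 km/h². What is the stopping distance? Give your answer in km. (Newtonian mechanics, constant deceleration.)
d = v₀² / (2a) (with unit conversion) = 0.1342 km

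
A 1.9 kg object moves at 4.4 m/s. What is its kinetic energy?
KE = ½mv² = ½×1.9×4.4² = 18.392 J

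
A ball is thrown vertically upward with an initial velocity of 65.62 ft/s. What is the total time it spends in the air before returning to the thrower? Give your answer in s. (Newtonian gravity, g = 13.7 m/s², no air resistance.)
t_total = 2v₀/g (with unit conversion) = 2.92 s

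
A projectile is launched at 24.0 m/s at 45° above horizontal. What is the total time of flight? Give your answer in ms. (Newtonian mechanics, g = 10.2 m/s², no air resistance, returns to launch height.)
T = 2v₀sin(θ)/g (with unit conversion) = 3328.0 ms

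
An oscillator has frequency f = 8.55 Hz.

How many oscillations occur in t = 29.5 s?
n = f×t = 8.55×29.5 = 252.2 oscillations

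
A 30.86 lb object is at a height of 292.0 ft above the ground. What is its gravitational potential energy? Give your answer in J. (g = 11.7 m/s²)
PE = mgh = 14 kg × 11.7 m/s² × 89 m = 1.458e+04 J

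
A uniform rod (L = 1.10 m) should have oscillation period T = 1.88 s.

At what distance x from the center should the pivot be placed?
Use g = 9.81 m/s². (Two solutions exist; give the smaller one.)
T = 2π√((L²/12 + x²)/(gx)). Let c = T²g/(4π²) = 0.8783.
x² − cx + L²/12 = 0 → x = (c − √(c² − L²/3))/2 = 0.1358 m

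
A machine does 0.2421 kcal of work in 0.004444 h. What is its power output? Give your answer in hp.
P = W/t = 1013 J / 16 s = 63.32 W = 0.08491 hp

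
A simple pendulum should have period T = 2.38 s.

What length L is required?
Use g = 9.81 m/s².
T = 2π√(L/g) → L = g(T/2π)² = 9.81×(2.38/2π)² = 1.408 m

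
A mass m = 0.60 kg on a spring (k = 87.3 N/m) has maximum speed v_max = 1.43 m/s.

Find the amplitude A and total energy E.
½mv²_max = ½kA² → A = v_max√(m/k) = 1.43×√(0.6/87.3) = 0.1186 m = 11.86 cm
E = ½mv²_max = ½×0.6×1.43² = 0.6135 J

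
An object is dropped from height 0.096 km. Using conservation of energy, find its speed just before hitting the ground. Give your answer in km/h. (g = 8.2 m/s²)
mgh = ½mv² → v = √(2gh) = √(2×8.2×96) = 39.68 m/s = 142.8 km/h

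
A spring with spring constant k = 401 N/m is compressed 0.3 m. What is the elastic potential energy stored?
PE = ½kx² = ½×401×0.3² = 18.04 J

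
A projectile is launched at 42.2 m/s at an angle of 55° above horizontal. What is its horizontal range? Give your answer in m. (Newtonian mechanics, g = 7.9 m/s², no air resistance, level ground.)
R = v₀² sin(2θ) / g = 211.8 m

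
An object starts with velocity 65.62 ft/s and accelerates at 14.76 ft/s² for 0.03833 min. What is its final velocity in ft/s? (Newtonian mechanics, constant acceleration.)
v = v₀ + at (with unit conversion) = 99.57 ft/s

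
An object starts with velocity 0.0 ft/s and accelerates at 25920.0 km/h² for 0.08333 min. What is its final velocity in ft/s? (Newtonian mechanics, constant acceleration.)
v = v₀ + at (with unit conversion) = 32.81 ft/s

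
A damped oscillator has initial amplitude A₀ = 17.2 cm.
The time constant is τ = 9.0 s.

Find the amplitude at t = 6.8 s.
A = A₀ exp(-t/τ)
A = A₀ exp(−t/τ) = 17.2×exp(−6.8/9.0) = 8.08 cm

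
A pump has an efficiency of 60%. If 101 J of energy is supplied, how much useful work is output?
W_out = η × W_in = 0.6 × 101 = 60.6 J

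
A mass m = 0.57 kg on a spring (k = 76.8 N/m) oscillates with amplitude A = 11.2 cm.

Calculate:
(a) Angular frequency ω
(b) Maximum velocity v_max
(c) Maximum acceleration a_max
ω = √(k/m) = √(76.8/0.57) = 11.61 rad/s
v_max = ωA = 11.61×0.112 = 1.3 m/s
a_max = ω²A = 11.61²×0.112 = 15.09 m/s²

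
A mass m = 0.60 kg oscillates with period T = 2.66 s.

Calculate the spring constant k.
T = 2π√(m/k) → k = m(2π/T)² = 0.6×(2π/2.66)² = 3.348 N/m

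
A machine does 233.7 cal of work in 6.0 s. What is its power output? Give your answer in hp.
P = W/t = 977.8 J / 6 s = 163 W = 0.2185 hp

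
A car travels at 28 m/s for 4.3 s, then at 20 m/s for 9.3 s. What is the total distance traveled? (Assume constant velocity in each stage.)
d₁ = v₁t₁ = 28 × 4.3 = 120.4 m
d₂ = v₂t₂ = 20 × 9.3 = 186 m
d_total = 120.4 + 186 = 306.4 m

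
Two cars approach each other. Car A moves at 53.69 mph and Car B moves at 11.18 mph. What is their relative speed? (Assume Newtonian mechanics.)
v_rel = v_A + v_B = 53.69 + 11.18 = 64.87 mph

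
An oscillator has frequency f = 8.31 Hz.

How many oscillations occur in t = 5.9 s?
n = f×t = 8.31×5.9 = 49.03 oscillations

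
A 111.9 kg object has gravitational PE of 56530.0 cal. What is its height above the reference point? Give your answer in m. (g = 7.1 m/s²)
PE = mgh → h = PE/(mg) = 2.365e+05 J / (111.9 kg × 7.1 m/s²) = 297.7 m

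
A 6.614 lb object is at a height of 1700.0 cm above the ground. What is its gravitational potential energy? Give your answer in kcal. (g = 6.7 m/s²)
PE = mgh = 3 kg × 6.7 m/s² × 17 m = 341.7 J = 0.08167 kcal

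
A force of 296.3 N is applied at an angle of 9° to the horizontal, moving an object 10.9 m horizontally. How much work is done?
W = Fd cosθ = 296.3×10.9×cos(9°) = 3189.9 J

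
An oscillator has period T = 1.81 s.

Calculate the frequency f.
f = 1/T = 1/1.81 = 0.5525 Hz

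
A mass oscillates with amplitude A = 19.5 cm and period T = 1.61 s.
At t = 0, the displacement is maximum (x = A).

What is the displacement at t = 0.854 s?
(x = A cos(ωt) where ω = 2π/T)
ω = 2π/T = 2π/1.61 = 3.903 rad/s
x = A cos(ωt) = 19.5×cos(3.903×0.854) = -19.14 cm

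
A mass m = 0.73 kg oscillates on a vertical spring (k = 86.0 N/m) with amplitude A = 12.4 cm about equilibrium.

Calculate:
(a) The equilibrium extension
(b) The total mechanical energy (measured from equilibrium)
x_eq = mg/k = 0.73×9.81/86.0 = 0.08327 m = 8.327 cm
E = ½kA² = ½×86.0×(0.124)² = 0.6612 J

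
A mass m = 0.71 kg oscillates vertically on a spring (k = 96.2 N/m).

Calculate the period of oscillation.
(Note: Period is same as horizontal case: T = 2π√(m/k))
T = 2π√(m/k) = 2π√(0.71/96.2) = 0.5398 s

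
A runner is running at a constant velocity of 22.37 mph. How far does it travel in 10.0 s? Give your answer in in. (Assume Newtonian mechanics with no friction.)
d = vt (with unit conversion) = 3937.0 in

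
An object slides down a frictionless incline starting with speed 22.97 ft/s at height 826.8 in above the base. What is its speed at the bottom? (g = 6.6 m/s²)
½mv₀² + mgh = ½mv² → v = √(v₀² + 2gh) = √(7.001² + 2×6.6×21) = 18.06 m/s = 59.26 ft/s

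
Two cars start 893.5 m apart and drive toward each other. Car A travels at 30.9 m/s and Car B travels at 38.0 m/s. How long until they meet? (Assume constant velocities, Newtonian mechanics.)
Combined speed: v_combined = 30.9 + 38.0 = 68.9 m/s
Time to meet: t = d/68.9 = 893.5/68.9 = 12.97 s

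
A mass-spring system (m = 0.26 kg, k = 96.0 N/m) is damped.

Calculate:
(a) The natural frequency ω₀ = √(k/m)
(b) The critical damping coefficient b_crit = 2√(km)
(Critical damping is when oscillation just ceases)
ω₀ = √(k/m) = √(96.0/0.26) = 19.22 rad/s
b_crit = 2√(km) = 2√(96.0×0.26) = 9.992 kg/s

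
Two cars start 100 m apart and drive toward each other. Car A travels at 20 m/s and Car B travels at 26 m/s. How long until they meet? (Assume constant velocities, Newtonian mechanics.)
Combined speed: v_combined = 20 + 26 = 46 m/s
Time to meet: t = d/46 = 100/46 = 2.17 s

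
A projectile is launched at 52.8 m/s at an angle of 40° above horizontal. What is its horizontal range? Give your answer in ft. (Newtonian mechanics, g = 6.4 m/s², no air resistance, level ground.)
R = v₀² sin(2θ) / g (with unit conversion) = 1407.0 ft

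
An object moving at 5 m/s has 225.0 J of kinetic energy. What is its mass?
KE = ½mv² → m = 2KE/v² = 2×225.0/5² = 18.0 kg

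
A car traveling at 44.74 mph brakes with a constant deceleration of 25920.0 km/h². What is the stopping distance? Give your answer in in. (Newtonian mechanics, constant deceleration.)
d = v₀² / (2a) (with unit conversion) = 3937.0 in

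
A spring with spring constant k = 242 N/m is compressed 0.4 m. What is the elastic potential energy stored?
PE = ½kx² = ½×242×0.4² = 19.36 J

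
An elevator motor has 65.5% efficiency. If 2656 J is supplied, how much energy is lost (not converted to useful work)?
W_out = η × W_in = 0.655×2656 = 1739.7 J
W_lost = W_in − W_out = 2656 − 1739.7 = 916.32 J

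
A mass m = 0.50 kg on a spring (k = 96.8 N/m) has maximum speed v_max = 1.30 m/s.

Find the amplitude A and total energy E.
½mv²_max = ½kA² → A = v_max√(m/k) = 1.3×√(0.5/96.8) = 0.09343 m = 9.343 cm
E = ½mv²_max = ½×0.5×1.3² = 0.4225 J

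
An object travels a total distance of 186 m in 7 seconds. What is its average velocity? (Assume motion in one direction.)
v_avg = Δd / Δt = 186 / 7 = 26.57 m/s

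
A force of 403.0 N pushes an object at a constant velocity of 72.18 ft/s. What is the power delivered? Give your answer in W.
P = Fv = 403 N × 22 m/s = 8866 W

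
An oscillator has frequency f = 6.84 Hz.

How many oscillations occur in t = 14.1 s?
n = f×t = 6.84×14.1 = 96.44 oscillations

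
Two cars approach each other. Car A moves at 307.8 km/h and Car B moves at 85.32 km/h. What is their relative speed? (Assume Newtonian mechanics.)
v_rel = v_A + v_B = 307.8 + 85.32 = 393.1 km/h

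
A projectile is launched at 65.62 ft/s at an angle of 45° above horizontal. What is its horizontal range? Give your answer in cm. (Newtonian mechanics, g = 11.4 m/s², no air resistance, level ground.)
R = v₀² sin(2θ) / g (with unit conversion) = 3509.0 cm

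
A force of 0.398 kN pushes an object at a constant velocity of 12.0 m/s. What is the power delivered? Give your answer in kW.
P = Fv = 398 N × 12 m/s = 4776 W = 4.776 kW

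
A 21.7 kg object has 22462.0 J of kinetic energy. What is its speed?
KE = ½mv² → v = √(2KE/m) = √(2×22462.0/21.7) = 45.5 m/s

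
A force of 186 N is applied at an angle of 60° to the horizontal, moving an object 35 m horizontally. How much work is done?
W = Fd cosθ = 186×35×cos(60°) = 3255.0 J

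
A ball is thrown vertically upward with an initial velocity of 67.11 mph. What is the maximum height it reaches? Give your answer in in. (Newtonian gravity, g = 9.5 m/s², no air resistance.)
h_max = v₀²/(2g) (with unit conversion) = 1865.0 in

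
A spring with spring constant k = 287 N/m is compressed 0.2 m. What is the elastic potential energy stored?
PE = ½kx² = ½×287×0.2² = 5.74 J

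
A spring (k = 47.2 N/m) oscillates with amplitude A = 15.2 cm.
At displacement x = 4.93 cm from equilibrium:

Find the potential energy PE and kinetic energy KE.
E_total = ½kA² = ½×47.2×(0.152)² = 0.5453 J
PE = ½kx² = ½×47.2×(0.0493)² = 0.05736 J
KE = E_total − PE = 0.4879 J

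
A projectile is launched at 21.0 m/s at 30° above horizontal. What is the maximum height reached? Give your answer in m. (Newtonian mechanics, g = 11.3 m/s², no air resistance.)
H = v₀²sin²(θ)/(2g) = 4.878 m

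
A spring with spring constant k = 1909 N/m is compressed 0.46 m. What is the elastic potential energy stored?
PE = ½kx² = ½×1909×0.46² = 202.0 J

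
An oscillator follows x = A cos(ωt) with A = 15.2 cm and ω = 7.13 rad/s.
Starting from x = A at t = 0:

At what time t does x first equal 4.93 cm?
cos(ωt) = x/A = 4.93/15.2 = 0.3243
ωt = arccos(0.3243) = 1.24 rad
t = 1.24/7.13 = 0.174 s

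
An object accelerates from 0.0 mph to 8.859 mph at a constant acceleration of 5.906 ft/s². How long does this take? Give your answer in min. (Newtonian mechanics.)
t = (v - v₀)/a (with unit conversion) = 0.03667 min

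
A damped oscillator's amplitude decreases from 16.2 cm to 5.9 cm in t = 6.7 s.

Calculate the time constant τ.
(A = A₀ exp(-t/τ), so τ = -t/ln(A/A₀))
A/A₀ = 5.9/16.2 = 0.3642; ln(A/A₀) = -1.01
τ = −t/ln(A/A₀) = −6.7/-1.01 = 6.633 s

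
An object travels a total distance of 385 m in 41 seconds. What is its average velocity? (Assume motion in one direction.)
v_avg = Δd / Δt = 385 / 41 = 9.39 m/s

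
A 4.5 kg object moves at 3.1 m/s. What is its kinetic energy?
KE = ½mv² = ½×4.5×3.1² = 21.6225 J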